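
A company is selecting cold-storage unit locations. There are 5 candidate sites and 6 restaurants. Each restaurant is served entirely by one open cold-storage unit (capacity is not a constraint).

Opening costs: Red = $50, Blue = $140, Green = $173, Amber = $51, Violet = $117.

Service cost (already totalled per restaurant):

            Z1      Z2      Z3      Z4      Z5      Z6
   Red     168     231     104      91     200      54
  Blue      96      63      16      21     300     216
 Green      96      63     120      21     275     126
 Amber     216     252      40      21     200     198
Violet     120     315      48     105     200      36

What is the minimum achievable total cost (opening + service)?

For any fixed open set, each restaurant goes to its cheapest open site; total = fixed + service.
{Red, Blue}: Z1→Blue 96, Z2→Blue 63, Z3→Blue 16, Z4→Blue 21, Z5→Red 200, Z6→Red 54. Service 450; fixed 190; total 640.
{Blue, Violet}: service 432 + fixed 257 = 689
{Red, Blue, Amber}: Z1→Blue 96, Z2→Blue 63, Z3→Blue 16, Z4→Blue 21, Z5→Red 200, Z6→Red 54. Service 450; fixed 241; total 691.
{Red, Blue, Green, Amber, Violet}: Z1→Blue 96, Z2→Blue 63, Z3→Blue 16, Z4→Blue 21, Z5→Red 200, Z6→Violet 36. Service 432; fixed 531; total 963.
No other subset beats 640.

Minimum total cost: 640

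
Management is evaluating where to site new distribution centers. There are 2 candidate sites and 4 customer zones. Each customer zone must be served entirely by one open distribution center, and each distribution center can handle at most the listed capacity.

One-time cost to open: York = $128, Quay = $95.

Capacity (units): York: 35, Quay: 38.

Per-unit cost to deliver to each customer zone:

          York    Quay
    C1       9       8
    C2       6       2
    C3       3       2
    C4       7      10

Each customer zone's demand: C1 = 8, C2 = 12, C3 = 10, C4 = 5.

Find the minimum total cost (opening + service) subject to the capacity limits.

Minimum total cost: 253

Open {Quay}: C1→Quay 8·8=64, C2→Quay 2·12=24, C3→Quay 2·10=20, C4→Quay 10·5=50.
Loads: Quay carries 35/38. Service 158; fixed 95; total 253.
Next best feasible plan costs 337.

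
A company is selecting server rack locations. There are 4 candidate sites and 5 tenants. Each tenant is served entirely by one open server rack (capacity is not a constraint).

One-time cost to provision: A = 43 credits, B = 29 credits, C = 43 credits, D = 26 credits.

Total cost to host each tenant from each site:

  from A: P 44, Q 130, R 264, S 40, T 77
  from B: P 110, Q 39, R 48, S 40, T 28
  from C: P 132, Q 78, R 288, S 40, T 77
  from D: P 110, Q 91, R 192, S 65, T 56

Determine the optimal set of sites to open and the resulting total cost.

Open A and B; minimum total cost 271.

For any fixed open set, each tenant goes to its cheapest open site; total = fixed + service.
{A, B}: P→A 44, Q→B 39, R→B 48, S→A 40, T→B 28. Service 199; fixed 72; total 271.
{B}: service 265 + fixed 29 = 294
{A, B, D}: service 199 + fixed 98 = 297
{A, B, C, D}: service 199 + fixed 141 = 340
No other subset beats 271.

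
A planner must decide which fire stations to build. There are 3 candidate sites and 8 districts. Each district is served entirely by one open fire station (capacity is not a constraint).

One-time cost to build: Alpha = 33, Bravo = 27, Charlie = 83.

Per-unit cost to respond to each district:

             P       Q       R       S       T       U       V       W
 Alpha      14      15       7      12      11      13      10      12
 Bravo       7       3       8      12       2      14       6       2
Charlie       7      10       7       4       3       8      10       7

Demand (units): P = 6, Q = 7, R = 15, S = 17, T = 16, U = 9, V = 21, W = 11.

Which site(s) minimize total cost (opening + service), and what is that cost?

For any fixed open set, each district goes to its cheapest open site; total = fixed + service.
{Bravo, Charlie}: P→Bravo 7·6=42, Q→Bravo 3·7=21, R→Charlie 7·15=105, S→Charlie 4·17=68, T→Bravo 2·16=32, U→Charlie 8·9=72, V→Bravo 6·21=126, W→Bravo 2·11=22. Service 488; fixed 110; total 598.
{Alpha, Bravo, Charlie}: service 488 + fixed 143 = 631
{Bravo}: P→Bravo 7·6=42, Q→Bravo 3·7=21, R→Bravo 8·15=120, S→Bravo 12·17=204, T→Bravo 2·16=32, U→Bravo 14·9=126, V→Bravo 6·21=126, W→Bravo 2·11=22. Service 693; fixed 27; total 720.
No other subset beats 598.

Open Bravo and Charlie; minimum total cost 598.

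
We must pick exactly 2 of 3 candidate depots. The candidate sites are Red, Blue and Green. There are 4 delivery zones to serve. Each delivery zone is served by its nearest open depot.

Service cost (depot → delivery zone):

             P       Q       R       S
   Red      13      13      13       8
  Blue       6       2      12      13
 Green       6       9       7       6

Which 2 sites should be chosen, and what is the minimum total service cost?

Choose Blue and Green; total service cost 21.

With exactly 2 open, each delivery zone uses its cheapest among the chosen.
{Blue, Green}: P→Blue 6, Q→Blue 2, R→Green 7, S→Green 6. Service cost 21.
{Red, Blue}: service cost 28
{Red, Green}: service cost 28
Among all 3 size-2 choices, {Blue, Green} is lowest.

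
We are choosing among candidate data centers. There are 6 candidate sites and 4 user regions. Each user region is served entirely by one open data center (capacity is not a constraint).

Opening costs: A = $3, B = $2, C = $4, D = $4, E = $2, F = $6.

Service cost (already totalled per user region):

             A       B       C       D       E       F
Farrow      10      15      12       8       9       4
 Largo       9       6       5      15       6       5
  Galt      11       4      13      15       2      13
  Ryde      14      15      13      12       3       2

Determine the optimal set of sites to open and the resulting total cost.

For any fixed open set, each user region goes to its cheapest open site; total = fixed + service.
{E, F}: Farrow→F 4, Largo→F 5, Galt→E 2, Ryde→F 2. Service 13; fixed 8; total 21.
{E}: service 20 + fixed 2 = 22
{B, E, F}: Farrow→F 4, Largo→F 5, Galt→E 2, Ryde→F 2. Service 13; fixed 10; total 23.
{A, B, C, D, E, F}: service 13 + fixed 21 = 34
No other subset beats 21.

Open E and F; minimum total cost 21.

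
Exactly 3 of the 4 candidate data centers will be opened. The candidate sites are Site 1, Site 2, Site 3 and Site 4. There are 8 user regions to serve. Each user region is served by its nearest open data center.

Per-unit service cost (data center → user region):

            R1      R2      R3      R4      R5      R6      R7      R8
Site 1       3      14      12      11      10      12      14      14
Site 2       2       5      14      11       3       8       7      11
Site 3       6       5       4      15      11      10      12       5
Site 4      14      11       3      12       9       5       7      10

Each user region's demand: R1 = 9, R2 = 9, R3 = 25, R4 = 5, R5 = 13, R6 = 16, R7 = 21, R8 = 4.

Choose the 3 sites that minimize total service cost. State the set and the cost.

With exactly 3 open, each user region uses its cheapest among the chosen.
{Site 2, Site 3, Site 4}: R1→Site 2 2·9=18, R2→Site 2 5·9=45, R3→Site 4 3·25=75, R4→Site 2 11·5=55, R5→Site 2 3·13=39, R6→Site 4 5·16=80, R7→Site 2 7·21=147, R8→Site 3 5·4=20. Service cost 479.
{Site 1, Site 2, Site 4}: service cost 499
{Site 1, Site 2, Site 3}: service cost 552
Among all 4 size-3 choices, {Site 2, Site 3, Site 4} is lowest.

Choose Site 2, Site 3 and Site 4; total service cost 479.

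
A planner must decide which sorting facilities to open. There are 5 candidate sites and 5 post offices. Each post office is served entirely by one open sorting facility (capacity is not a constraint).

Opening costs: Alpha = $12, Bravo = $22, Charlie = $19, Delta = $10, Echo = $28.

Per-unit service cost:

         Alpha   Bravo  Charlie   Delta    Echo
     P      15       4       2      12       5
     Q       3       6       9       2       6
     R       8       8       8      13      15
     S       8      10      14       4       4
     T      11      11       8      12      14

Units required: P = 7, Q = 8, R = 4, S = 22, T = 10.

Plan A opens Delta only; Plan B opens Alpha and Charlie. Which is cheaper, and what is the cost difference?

Plan A: {Delta}: P→Delta 12·7=84, Q→Delta 2·8=16, R→Delta 13·4=52, S→Delta 4·22=88, T→Delta 12·10=120. Service 360; fixed 10; total 370.
Plan B: {Alpha, Charlie}: P→Charlie 2·7=14, Q→Alpha 3·8=24, R→Alpha 8·4=32, S→Alpha 8·22=176, T→Charlie 8·10=80. Service 326; fixed 31; total 357.
Difference: |370 − 357| = 13.

Plan B is cheaper by 13.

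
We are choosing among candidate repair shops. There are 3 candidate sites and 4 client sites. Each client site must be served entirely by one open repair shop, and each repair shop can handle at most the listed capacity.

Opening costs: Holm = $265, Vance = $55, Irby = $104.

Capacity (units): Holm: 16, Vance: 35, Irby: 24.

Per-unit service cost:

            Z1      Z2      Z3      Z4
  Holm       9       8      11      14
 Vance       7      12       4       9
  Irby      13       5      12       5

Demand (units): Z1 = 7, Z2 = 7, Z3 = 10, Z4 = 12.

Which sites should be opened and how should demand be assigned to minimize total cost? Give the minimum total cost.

Open {Vance, Irby}: Z1→Vance 7·7=49, Z2→Irby 5·7=35, Z3→Vance 4·10=40, Z4→Irby 5·12=60.
Loads: Vance carries 17/35, Irby carries 19/24. Service 184; fixed 159; total 343.
Next best feasible plan costs 391.

Minimum total cost: 343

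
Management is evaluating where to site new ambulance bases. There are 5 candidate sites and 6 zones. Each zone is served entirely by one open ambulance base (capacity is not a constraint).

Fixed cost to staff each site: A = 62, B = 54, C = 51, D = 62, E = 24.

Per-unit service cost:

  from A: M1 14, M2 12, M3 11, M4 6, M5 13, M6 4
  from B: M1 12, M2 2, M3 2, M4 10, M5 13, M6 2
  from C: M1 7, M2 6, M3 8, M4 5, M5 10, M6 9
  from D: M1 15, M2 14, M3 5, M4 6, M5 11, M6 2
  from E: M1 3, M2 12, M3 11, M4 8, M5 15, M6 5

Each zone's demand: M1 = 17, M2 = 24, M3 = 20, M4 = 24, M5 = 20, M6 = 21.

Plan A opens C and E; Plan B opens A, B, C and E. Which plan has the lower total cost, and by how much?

Plan A: {C, E}: M1→E 3·17=51, M2→C 6·24=144, M3→C 8·20=160, M4→C 5·24=120, M5→C 10·20=200, M6→E 5·21=105. Service 780; fixed 75; total 855.
Plan B: {A, B, C, E}: M1→E 3·17=51, M2→B 2·24=48, M3→B 2·20=40, M4→C 5·24=120, M5→C 10·20=200, M6→B 2·21=42. Service 501; fixed 191; total 692.
Difference: |855 − 692| = 163.

Plan B is cheaper by 163.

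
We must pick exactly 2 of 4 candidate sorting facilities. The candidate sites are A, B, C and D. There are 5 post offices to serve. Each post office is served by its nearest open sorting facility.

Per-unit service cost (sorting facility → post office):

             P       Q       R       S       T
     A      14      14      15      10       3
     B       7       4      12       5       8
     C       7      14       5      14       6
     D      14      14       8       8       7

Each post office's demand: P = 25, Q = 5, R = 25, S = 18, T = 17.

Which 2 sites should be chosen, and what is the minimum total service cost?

Choose B and C; total service cost 512.

With exactly 2 open, each post office uses its cheapest among the chosen.
{B, C}: P→B 7·25=175, Q→B 4·5=20, R→C 5·25=125, S→B 5·18=90, T→C 6·17=102. Service cost 512.
{A, C}: service cost 601
{B, D}: service cost 604
Among all 6 size-2 choices, {B, C} is lowest.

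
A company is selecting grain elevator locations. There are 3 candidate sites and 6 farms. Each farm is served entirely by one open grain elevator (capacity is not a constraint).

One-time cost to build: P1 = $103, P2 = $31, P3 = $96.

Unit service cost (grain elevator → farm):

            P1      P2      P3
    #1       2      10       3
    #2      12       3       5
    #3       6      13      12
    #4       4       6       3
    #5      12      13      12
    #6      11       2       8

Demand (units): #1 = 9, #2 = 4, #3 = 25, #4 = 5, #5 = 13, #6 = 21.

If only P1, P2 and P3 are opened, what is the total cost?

Each farm is assigned to its cheapest site among the open ones.
{P1, P2, P3}: #1→P1 2·9=18, #2→P2 3·4=12, #3→P1 6·25=150, #4→P3 3·5=15, #5→P1 12·13=156, #6→P2 2·21=42. Service 393; fixed 230; total 623.

Total cost: 623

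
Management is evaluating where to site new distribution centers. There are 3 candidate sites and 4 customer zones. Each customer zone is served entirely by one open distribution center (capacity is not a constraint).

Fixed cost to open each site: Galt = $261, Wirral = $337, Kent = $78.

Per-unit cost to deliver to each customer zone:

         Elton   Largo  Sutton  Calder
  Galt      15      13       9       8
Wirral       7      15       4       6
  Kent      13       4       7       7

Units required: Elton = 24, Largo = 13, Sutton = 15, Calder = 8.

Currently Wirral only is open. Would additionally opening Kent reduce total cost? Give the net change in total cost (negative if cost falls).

Yes — net change −65 (cost falls by 65).

Current service cost with {Wirral}: 471.
Adding Kent: each customer zone re-picks its cheapest; new service cost 328, saving 143.
Extra fixed cost: 78. Net change = 78 − 143 = -65.
(Totals: 808 → 743.)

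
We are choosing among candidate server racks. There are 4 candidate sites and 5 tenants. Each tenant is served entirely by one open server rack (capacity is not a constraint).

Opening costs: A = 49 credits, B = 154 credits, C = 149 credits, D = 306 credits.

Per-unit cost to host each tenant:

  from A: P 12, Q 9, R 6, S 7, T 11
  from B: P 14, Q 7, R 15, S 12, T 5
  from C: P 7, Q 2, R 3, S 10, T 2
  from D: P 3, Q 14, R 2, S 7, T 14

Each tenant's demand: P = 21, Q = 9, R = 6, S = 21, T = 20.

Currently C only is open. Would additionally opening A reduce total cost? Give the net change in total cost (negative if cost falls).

Yes — net change −14 (cost falls by 14).

Current service cost with {C}: 433.
Adding A: each tenant re-picks its cheapest; new service cost 370, saving 63.
Extra fixed cost: 49. Net change = 49 − 63 = -14.
(Totals: 582 → 568.)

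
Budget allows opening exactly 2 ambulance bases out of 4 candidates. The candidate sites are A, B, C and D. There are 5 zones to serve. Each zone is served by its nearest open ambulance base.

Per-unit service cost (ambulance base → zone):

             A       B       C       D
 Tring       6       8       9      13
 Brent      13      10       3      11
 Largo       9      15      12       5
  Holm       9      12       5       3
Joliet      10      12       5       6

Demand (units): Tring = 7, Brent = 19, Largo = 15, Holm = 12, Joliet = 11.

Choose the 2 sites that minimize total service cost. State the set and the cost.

Choose C and D; total service cost 286.

With exactly 2 open, each zone uses its cheapest among the chosen.
{C, D}: Tring→C 9·7=63, Brent→C 3·19=57, Largo→D 5·15=75, Holm→D 3·12=36, Joliet→C 5·11=55. Service cost 286.
{A, C}: service cost 349
{B, C}: service cost 408
Among all 6 size-2 choices, {C, D} is lowest.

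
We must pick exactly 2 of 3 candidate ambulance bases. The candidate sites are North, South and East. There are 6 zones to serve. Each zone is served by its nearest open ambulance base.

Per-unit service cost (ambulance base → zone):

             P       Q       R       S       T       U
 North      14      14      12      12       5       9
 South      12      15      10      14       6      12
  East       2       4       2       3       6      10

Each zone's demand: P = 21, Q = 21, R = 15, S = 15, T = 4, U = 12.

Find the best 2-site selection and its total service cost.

Choose North and East; total service cost 329.

With exactly 2 open, each zone uses its cheapest among the chosen.
{North, East}: P→East 2·21=42, Q→East 4·21=84, R→East 2·15=30, S→East 3·15=45, T→North 5·4=20, U→North 9·12=108. Service cost 329.
{South, East}: service cost 345
{North, South}: service cost 1004
Among all 3 size-2 choices, {North, East} is lowest.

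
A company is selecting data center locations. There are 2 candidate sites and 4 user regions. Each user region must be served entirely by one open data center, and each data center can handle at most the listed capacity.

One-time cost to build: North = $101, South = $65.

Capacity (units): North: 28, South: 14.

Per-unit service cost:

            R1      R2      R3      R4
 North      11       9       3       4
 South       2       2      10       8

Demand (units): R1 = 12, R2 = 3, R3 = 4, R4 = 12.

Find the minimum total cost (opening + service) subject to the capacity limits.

Minimum total cost: 277

Open {North, South}: R1→South 2·12=24, R2→North 9·3=27, R3→North 3·4=12, R4→North 4·12=48.
Loads: North carries 19/28, South carries 12/14. Service 111; fixed 166; total 277.
Next best feasible plan costs 364.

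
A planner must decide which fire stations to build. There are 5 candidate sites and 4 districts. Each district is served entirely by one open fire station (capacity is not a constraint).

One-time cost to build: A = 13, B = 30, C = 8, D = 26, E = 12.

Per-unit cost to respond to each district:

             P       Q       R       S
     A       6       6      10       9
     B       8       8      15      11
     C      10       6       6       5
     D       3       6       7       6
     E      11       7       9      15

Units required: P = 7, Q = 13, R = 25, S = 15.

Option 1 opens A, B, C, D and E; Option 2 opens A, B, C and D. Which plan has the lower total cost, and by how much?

Option 2 is cheaper by 12.

Option 1: {A, B, C, D, E}: P→D 3·7=21, Q→A 6·13=78, R→C 6·25=150, S→C 5·15=75. Service 324; fixed 89; total 413.
Option 2: {A, B, C, D}: P→D 3·7=21, Q→A 6·13=78, R→C 6·25=150, S→C 5·15=75. Service 324; fixed 77; total 401.
Difference: |413 − 401| = 12.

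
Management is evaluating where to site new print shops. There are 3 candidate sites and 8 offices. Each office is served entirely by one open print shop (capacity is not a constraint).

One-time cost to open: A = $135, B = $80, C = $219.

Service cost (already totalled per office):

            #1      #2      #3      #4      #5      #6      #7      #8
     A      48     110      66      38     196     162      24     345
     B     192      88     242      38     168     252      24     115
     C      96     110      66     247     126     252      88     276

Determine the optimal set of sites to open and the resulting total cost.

For any fixed open set, each office goes to its cheapest open site; total = fixed + service.
{A, B}: #1→A 48, #2→B 88, #3→A 66, #4→A 38, #5→B 168, #6→A 162, #7→A 24, #8→B 115. Service 709; fixed 215; total 924.
{A, B, C}: #1→A 48, #2→B 88, #3→A 66, #4→A 38, #5→C 126, #6→A 162, #7→A 24, #8→B 115. Service 667; fixed 434; total 1101.
{B, C}: service 805 + fixed 299 = 1104
{B}: service 1119 + fixed 80 = 1199
No other subset beats 924.

Open A and B; minimum total cost 924.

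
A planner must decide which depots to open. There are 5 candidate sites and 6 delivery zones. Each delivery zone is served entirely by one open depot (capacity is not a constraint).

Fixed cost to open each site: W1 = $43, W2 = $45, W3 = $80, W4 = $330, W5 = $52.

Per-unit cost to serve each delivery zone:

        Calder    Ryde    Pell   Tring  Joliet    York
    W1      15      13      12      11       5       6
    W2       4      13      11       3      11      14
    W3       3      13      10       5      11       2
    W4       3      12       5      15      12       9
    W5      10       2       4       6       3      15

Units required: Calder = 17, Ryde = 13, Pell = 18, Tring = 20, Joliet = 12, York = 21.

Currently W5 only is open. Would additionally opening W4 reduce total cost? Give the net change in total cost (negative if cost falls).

Current service cost with {W5}: 739.
Adding W4: each delivery zone re-picks its cheapest; new service cost 494, saving 245.
Extra fixed cost: 330. Net change = 330 − 245 = 85.
(Totals: 791 → 876.)

No — net change +85 (cost rises by 85).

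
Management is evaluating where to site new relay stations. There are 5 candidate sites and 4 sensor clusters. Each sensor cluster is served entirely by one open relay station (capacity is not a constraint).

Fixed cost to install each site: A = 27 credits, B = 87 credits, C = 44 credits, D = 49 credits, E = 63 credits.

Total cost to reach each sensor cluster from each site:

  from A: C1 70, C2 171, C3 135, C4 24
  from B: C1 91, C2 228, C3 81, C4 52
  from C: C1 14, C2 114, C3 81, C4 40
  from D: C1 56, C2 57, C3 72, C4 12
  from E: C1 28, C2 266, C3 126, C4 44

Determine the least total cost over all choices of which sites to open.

Minimum total cost: 246

For any fixed open set, each sensor cluster goes to its cheapest open site; total = fixed + service.
{D}: C1→D 56, C2→D 57, C3→D 72, C4→D 12. Service 197; fixed 49; total 246.
{C, D}: C1→C 14, C2→D 57, C3→D 72, C4→D 12. Service 155; fixed 93; total 248.
{A, D}: service 197 + fixed 76 = 273
{A, B, C, D, E}: C1→C 14, C2→D 57, C3→D 72, C4→D 12. Service 155; fixed 270; total 425.
No other subset beats 246.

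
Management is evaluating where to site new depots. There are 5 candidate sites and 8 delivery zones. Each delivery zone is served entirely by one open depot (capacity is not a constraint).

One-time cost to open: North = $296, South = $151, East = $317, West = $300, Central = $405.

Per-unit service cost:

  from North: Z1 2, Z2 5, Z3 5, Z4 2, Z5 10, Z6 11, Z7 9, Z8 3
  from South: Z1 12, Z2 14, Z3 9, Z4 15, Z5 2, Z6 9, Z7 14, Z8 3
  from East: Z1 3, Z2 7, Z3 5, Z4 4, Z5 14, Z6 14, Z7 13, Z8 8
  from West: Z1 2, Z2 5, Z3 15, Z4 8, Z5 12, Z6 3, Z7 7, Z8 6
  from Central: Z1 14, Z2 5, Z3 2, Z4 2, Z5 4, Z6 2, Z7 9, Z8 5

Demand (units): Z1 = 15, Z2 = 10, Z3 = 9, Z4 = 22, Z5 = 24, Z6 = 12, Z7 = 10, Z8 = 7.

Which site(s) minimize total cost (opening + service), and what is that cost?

For any fixed open set, each delivery zone goes to its cheapest open site; total = fixed + service.
{North, South}: Z1→North 2·15=30, Z2→North 5·10=50, Z3→North 5·9=45, Z4→North 2·22=44, Z5→South 2·24=48, Z6→South 9·12=108, Z7→North 9·10=90, Z8→North 3·7=21. Service 436; fixed 447; total 883.
{North}: Z1→North 2·15=30, Z2→North 5·10=50, Z3→North 5·9=45, Z4→North 2·22=44, Z5→North 10·24=240, Z6→North 11·12=132, Z7→North 9·10=90, Z8→North 3·7=21. Service 652; fixed 296; total 948.
{South, West}: Z1→West 2·15=30, Z2→West 5·10=50, Z3→South 9·9=81, Z4→West 8·22=176, Z5→South 2·24=48, Z6→West 3·12=36, Z7→West 7·10=70, Z8→South 3·7=21. Service 512; fixed 451; total 963.
{North, South, East, West, Central}: Z1→North 2·15=30, Z2→North 5·10=50, Z3→Central 2·9=18, Z4→North 2·22=44, Z5→South 2·24=48, Z6→Central 2·12=24, Z7→West 7·10=70, Z8→North 3·7=21. Service 305; fixed 1469; total 1774.
No other subset beats 883.

Open North and South; minimum total cost 883.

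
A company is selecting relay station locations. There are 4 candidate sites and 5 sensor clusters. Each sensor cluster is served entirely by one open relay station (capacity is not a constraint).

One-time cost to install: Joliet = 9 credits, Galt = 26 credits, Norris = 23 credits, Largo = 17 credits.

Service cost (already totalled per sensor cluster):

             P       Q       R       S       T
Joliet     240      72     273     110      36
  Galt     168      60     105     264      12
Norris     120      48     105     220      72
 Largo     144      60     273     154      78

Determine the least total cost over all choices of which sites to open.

For any fixed open set, each sensor cluster goes to its cheapest open site; total = fixed + service.
{Joliet, Norris}: P→Norris 120, Q→Norris 48, R→Norris 105, S→Joliet 110, T→Joliet 36. Service 419; fixed 32; total 451.
{Joliet, Galt, Norris}: P→Norris 120, Q→Norris 48, R→Galt 105, S→Joliet 110, T→Galt 12. Service 395; fixed 58; total 453.
{Joliet, Norris, Largo}: P→Norris 120, Q→Norris 48, R→Norris 105, S→Joliet 110, T→Joliet 36. Service 419; fixed 49; total 468.
{Joliet, Galt, Norris, Largo}: service 395 + fixed 75 = 470
No other subset beats 451.

Minimum total cost: 451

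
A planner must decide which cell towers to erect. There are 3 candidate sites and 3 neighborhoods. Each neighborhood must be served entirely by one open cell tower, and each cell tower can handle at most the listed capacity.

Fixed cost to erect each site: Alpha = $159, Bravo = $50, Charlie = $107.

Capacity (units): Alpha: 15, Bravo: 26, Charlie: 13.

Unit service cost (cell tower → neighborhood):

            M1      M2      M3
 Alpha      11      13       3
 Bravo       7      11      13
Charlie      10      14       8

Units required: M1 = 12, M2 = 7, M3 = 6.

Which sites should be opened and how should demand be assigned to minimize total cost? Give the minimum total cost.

Minimum total cost: 289

Open {Bravo}: M1→Bravo 7·12=84, M2→Bravo 11·7=77, M3→Bravo 13·6=78.
Loads: Bravo carries 25/26. Service 239; fixed 50; total 289.
Next best feasible plan costs 366.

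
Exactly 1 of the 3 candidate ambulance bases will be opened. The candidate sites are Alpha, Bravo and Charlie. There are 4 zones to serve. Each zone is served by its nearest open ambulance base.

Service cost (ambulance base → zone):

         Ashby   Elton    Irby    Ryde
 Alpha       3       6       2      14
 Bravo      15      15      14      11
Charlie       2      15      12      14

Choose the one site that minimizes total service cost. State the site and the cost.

Choose Alpha only; total service cost 25.

With exactly 1 open, each zone uses its cheapest among the chosen.
{Alpha}: Ashby→Alpha 3, Elton→Alpha 6, Irby→Alpha 2, Ryde→Alpha 14. Service cost 25.
{Charlie}: service cost 43
{Bravo}: service cost 55
Among all 3 size-1 choices, {Alpha} is lowest.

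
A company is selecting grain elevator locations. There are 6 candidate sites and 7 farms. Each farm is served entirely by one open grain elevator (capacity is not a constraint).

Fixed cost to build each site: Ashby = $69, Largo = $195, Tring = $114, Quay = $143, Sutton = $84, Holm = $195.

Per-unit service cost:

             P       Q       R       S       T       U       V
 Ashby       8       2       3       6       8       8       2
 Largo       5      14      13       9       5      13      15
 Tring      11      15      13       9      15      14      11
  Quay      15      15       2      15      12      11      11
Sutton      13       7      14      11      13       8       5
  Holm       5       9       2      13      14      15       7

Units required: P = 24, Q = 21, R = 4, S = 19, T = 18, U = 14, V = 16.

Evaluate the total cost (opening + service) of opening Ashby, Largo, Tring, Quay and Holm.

Total cost: 1234

Each farm is assigned to its cheapest site among the open ones.
{Ashby, Largo, Tring, Quay, Holm}: P→Largo 5·24=120, Q→Ashby 2·21=42, R→Quay 2·4=8, S→Ashby 6·19=114, T→Largo 5·18=90, U→Ashby 8·14=112, V→Ashby 2·16=32. Service 518; fixed 716; total 1234.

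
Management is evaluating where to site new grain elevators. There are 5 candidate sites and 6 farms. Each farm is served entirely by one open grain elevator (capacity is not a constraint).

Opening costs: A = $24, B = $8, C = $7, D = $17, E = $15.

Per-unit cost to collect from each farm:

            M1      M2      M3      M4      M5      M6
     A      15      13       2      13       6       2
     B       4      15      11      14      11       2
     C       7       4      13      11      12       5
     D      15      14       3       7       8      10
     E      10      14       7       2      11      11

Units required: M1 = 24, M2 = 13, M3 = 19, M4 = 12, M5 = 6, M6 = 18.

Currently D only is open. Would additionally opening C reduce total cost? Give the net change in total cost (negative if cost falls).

Current service cost with {D}: 911.
Adding C: each farm re-picks its cheapest; new service cost 499, saving 412.
Extra fixed cost: 7. Net change = 7 − 412 = -405.
(Totals: 928 → 523.)

Yes — net change −405 (cost falls by 405).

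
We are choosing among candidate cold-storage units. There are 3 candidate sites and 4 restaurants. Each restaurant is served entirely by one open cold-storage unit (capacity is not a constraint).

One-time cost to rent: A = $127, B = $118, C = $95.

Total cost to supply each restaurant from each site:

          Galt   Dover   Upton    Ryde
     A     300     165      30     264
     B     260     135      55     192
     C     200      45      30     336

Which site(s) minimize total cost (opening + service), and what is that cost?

For any fixed open set, each restaurant goes to its cheapest open site; total = fixed + service.
{B, C}: Galt→C 200, Dover→C 45, Upton→C 30, Ryde→B 192. Service 467; fixed 213; total 680.
{C}: service 611 + fixed 95 = 706
{B}: Galt→B 260, Dover→B 135, Upton→B 55, Ryde→B 192. Service 642; fixed 118; total 760.
{A, B, C}: service 467 + fixed 340 = 807
No other subset beats 680.

Open B and C; minimum total cost 680.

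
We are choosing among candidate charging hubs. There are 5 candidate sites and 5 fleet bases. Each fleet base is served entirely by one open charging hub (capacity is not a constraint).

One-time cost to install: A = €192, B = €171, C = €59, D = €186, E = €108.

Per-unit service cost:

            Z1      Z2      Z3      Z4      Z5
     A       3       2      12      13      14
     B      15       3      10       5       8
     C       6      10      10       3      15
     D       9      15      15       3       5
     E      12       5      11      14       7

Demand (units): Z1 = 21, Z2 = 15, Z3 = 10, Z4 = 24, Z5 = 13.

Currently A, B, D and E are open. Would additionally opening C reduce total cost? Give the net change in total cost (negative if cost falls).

No — net change +59 (cost rises by 59).

Current service cost with {A, B, D, E}: 330.
Adding C: each fleet base re-picks its cheapest; new service cost 330, saving 0.
Extra fixed cost: 59. Net change = 59 − 0 = 59.
(Totals: 987 → 1046.)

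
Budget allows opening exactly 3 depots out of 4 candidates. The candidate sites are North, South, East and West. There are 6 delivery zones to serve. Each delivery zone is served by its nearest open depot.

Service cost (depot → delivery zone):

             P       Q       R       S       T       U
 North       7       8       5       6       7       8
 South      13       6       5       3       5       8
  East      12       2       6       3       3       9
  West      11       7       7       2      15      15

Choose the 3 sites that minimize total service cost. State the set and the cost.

Choose North, East and West; total service cost 27.

With exactly 3 open, each delivery zone uses its cheapest among the chosen.
{North, East, West}: P→North 7, Q→East 2, R→North 5, S→West 2, T→East 3, U→North 8. Service cost 27.
{North, South, East}: service cost 28
{South, East, West}: service cost 31
Among all 4 size-3 choices, {North, East, West} is lowest.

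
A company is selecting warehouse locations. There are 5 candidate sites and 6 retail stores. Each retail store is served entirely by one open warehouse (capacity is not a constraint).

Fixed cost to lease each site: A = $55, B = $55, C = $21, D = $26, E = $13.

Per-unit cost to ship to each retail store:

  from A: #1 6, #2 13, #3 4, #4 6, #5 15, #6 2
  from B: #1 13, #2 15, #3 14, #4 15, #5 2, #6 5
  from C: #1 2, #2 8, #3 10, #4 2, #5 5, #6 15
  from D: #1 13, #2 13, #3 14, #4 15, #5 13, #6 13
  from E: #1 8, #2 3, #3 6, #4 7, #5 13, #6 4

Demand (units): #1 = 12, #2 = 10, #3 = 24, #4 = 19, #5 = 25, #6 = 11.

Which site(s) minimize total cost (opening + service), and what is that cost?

For any fixed open set, each retail store goes to its cheapest open site; total = fixed + service.
{A, B, C, E}: #1→C 2·12=24, #2→E 3·10=30, #3→A 4·24=96, #4→C 2·19=38, #5→B 2·25=50, #6→A 2·11=22. Service 260; fixed 144; total 404.
{B, C, E}: #1→C 2·12=24, #2→E 3·10=30, #3→E 6·24=144, #4→C 2·19=38, #5→B 2·25=50, #6→E 4·11=44. Service 330; fixed 89; total 419.
{A, C, E}: #1→C 2·12=24, #2→E 3·10=30, #3→A 4·24=96, #4→C 2·19=38, #5→C 5·25=125, #6→A 2·11=22. Service 335; fixed 89; total 424.
{A, B, C, D, E}: #1→C 2·12=24, #2→E 3·10=30, #3→A 4·24=96, #4→C 2·19=38, #5→B 2·25=50, #6→A 2·11=22. Service 260; fixed 170; total 430.
No other subset beats 404.

Open A, B, C and E; minimum total cost 404.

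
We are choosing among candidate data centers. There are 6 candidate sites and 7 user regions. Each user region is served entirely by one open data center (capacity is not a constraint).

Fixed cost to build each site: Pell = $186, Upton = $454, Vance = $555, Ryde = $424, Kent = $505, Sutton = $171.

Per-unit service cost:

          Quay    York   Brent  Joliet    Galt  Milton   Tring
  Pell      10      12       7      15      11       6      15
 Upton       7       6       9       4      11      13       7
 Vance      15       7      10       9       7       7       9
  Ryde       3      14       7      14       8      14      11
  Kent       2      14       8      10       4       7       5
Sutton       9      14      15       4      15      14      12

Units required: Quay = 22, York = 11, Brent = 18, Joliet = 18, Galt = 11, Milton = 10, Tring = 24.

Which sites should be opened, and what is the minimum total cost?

Open Kent only; minimum total cost 1261.

For any fixed open set, each user region goes to its cheapest open site; total = fixed + service.
{Kent}: Quay→Kent 2·22=44, York→Kent 14·11=154, Brent→Kent 8·18=144, Joliet→Kent 10·18=180, Galt→Kent 4·11=44, Milton→Kent 7·10=70, Tring→Kent 5·24=120. Service 756; fixed 505; total 1261.
{Kent, Sutton}: service 648 + fixed 676 = 1324
{Upton}: service 873 + fixed 454 = 1327
{Pell, Upton, Vance, Ryde, Kent, Sutton}: service 532 + fixed 2295 = 2827
No other subset beats 1261.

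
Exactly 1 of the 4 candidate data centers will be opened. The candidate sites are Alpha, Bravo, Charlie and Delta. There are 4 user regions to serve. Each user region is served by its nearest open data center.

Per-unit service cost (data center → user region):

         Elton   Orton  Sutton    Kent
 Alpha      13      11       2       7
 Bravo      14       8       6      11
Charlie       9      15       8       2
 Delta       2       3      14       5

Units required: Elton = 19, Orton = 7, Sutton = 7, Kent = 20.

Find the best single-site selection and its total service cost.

With exactly 1 open, each user region uses its cheapest among the chosen.
{Delta}: Elton→Delta 2·19=38, Orton→Delta 3·7=21, Sutton→Delta 14·7=98, Kent→Delta 5·20=100. Service cost 257.
{Charlie}: service cost 372
{Alpha}: service cost 478
Among all 4 size-1 choices, {Delta} is lowest.

Choose Delta only; total service cost 257.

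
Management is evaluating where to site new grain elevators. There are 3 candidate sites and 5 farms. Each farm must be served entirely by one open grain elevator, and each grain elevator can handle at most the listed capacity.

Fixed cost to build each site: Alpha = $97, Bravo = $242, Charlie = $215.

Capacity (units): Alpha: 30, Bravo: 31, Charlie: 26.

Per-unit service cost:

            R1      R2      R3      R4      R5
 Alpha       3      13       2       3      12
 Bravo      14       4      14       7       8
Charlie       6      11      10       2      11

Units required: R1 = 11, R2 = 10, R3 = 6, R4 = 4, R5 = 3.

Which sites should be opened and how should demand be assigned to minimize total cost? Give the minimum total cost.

Open {Alpha, Bravo}: R1→Alpha 3·11=33, R2→Bravo 4·10=40, R3→Alpha 2·6=12, R4→Alpha 3·4=12, R5→Bravo 8·3=24.
Loads: Alpha carries 21/30, Bravo carries 13/31. Service 121; fixed 339; total 460.
Next best feasible plan costs 472.

Minimum total cost: 460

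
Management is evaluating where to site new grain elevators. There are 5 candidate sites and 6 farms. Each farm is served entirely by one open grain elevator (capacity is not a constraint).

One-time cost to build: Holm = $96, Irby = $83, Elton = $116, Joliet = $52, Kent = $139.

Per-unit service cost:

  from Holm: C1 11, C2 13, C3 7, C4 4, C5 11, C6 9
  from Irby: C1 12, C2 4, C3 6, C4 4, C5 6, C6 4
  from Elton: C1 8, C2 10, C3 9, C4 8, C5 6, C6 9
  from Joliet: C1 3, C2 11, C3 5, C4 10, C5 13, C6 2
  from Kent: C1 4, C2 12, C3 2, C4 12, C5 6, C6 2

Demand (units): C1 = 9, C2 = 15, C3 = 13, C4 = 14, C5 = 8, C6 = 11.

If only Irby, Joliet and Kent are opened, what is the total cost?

Each farm is assigned to its cheapest site among the open ones.
{Irby, Joliet, Kent}: C1→Joliet 3·9=27, C2→Irby 4·15=60, C3→Kent 2·13=26, C4→Irby 4·14=56, C5→Irby 6·8=48, C6→Joliet 2·11=22. Service 239; fixed 274; total 513.

Total cost: 513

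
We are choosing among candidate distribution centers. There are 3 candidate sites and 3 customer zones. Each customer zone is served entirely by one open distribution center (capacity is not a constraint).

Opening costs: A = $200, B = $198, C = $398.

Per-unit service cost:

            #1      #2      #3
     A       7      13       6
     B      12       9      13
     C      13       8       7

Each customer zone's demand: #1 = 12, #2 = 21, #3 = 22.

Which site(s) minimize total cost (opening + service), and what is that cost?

Open A only; minimum total cost 689.

For any fixed open set, each customer zone goes to its cheapest open site; total = fixed + service.
{A}: #1→A 7·12=84, #2→A 13·21=273, #3→A 6·22=132. Service 489; fixed 200; total 689.
{A, B}: service 405 + fixed 398 = 803
{B}: #1→B 12·12=144, #2→B 9·21=189, #3→B 13·22=286. Service 619; fixed 198; total 817.
{A, B, C}: service 384 + fixed 796 = 1180
No other subset beats 689.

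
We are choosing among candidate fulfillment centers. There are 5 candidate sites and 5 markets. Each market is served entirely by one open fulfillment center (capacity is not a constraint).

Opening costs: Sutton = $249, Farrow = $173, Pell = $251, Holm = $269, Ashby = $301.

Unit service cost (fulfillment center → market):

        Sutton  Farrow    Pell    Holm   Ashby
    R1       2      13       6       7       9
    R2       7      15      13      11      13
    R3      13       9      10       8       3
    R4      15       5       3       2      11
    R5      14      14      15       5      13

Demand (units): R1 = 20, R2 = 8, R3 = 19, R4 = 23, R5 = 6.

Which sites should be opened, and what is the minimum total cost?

For any fixed open set, each market goes to its cheapest open site; total = fixed + service.
{Holm}: R1→Holm 7·20=140, R2→Holm 11·8=88, R3→Holm 8·19=152, R4→Holm 2·23=46, R5→Holm 5·6=30. Service 456; fixed 269; total 725.
{Pell}: R1→Pell 6·20=120, R2→Pell 13·8=104, R3→Pell 10·19=190, R4→Pell 3·23=69, R5→Pell 15·6=90. Service 573; fixed 251; total 824.
{Sutton, Holm}: R1→Sutton 2·20=40, R2→Sutton 7·8=56, R3→Holm 8·19=152, R4→Holm 2·23=46, R5→Holm 5·6=30. Service 324; fixed 518; total 842.
{Sutton, Farrow, Pell, Holm, Ashby}: service 229 + fixed 1243 = 1472
No other subset beats 725.

Open Holm only; minimum total cost 725.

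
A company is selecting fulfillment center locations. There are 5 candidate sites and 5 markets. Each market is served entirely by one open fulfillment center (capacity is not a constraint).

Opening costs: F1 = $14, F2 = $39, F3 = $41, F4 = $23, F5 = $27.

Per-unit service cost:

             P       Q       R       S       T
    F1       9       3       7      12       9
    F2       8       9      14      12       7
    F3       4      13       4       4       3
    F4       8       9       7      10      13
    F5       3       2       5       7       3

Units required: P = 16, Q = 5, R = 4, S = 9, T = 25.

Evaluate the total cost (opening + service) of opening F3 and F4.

Total cost: 300

Each market is assigned to its cheapest site among the open ones.
{F3, F4}: P→F3 4·16=64, Q→F4 9·5=45, R→F3 4·4=16, S→F3 4·9=36, T→F3 3·25=75. Service 236; fixed 64; total 300.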